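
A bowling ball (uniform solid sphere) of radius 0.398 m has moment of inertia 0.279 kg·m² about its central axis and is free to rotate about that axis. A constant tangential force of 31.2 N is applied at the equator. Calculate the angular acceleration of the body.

α ≈ 44.5 rad/s²

τ = F R = (31.2)(0.398) = 12.42 N·m.
From τ = Iα: α = 12.42/0.2790 = 44.51 rad/s².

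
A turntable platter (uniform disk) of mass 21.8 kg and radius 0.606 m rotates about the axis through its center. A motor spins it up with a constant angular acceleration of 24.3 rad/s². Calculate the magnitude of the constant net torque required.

I = ½MR² = (1/2)(21.8)(0.606)² = 4.003 kg·m².
τ = Iα = (4.003)(24.30) = 97.27 N·m.

τ ≈ 97.3 N·m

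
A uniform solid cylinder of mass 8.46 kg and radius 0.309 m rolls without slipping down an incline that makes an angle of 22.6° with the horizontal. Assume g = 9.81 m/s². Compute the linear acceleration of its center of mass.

Translation along the incline: Mg sinθ − f = Ma.
Rotation about the center: fR = Iα with I = ½MR². No-slip gives a = αR, so f = (I/R²)a = (1/2)M a.
Substituting: Mg sinθ = (1 + 0.5000)Ma, so a = g sinθ/(1 + 0.5000) = (9.81) sin 22.6° / 1.500 = 2.513 m/s².

a ≈ 2.51 m/s²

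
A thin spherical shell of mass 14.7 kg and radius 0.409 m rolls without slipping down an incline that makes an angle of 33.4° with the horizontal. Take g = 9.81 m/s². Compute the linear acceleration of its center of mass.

Translation along the incline: Mg sinθ − f = Ma.
Rotation about the center: fR = Iα with I = (2/3)MR². No-slip gives a = αR, so f = (I/R²)a = (2/3)M a.
Substituting: Mg sinθ = (1 + 0.6667)Ma, so a = g sinθ/(1 + 0.6667) = (9.81) sin 33.4° / 1.667 = 3.240 m/s².

a ≈ 3.24 m/s²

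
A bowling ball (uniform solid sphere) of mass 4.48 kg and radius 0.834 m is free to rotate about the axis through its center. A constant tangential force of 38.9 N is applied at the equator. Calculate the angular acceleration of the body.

I = (2/5)MR² = (2/5)(4.48)(0.834)² = 1.246 kg·m².
τ = F R = (38.9)(0.834) = 32.44 N·m.
Newton's second law for rotation, τ = Iα, gives α = τ/I = 32.44/1.246 = 26.03 rad/s².

α ≈ 26.0 rad/s²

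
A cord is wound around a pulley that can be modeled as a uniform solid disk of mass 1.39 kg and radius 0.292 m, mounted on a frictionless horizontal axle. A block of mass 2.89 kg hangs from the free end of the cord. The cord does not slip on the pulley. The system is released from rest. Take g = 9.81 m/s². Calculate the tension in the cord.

I = ½MR² = (1/2)(1.39)(0.292)² = 0.05926 kg·m².
Block: mg − T = ma. Pulley: TR = Iα. No-slip: a = αR, so T = (I/R²)a = 0.6950·a.
Then mg = (m + 0.6950)a, so a = (2.89)(9.81)/(2.89 + 0.6950) = 7.908 m/s².
T = 0.6950·a = 5.496 N.

T ≈ 5.50 N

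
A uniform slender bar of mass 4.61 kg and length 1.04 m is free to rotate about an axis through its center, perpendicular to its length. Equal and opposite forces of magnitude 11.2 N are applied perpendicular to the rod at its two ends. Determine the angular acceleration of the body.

I = (1/12)ML² = (1/12)(4.61)(1.04)² = 0.4155 kg·m².
The couple gives τ = F·(L/2) + F·(L/2) = F L = (11.2)(1.04) = 11.65 N·m.
From τ = Iα: α = 11.65/0.4155 = 28.03 rad/s².

α ≈ 28.0 rad/s²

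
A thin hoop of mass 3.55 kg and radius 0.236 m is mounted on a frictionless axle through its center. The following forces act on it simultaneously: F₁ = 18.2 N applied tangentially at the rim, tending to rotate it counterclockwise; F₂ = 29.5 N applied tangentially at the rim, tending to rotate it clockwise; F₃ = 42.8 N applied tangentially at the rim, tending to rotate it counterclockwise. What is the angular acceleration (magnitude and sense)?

I = MR² = (3.55)(0.236)² = 0.1977 kg·m².
Taking counterclockwise as positive: τ₁ = +(18.2)(0.236) = +4.295 N·m; τ₂ = −(29.5)(0.236) = −6.962 N·m; τ₃ = +(42.8)(0.236) = +10.10 N·m.
Net torque τ = 7.434 N·m.
α = τ/I = 7.434/0.1977 = 37.60 rad/s².

α ≈ 37.6 rad/s², counterclockwise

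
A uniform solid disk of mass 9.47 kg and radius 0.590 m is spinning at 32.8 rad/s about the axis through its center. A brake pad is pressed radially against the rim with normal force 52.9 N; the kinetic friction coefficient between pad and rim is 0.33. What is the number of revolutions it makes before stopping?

I = ½MR² = (1/2)(9.47)(0.590)² = 1.648 kg·m².
Friction force f = μN = (0.33)(52.9) = 17.46 N at the rim; torque magnitude τ = fR = 10.30 N·m, opposing ω.
|α| = τ/I = 10.30/1.648 = 6.249 rad/s² (deceleration).
ω² = ω₀² − 2|α|θ with ω = 0 ⇒ θ = ω₀²/(2|α|) = 86.08 rad = 13.70 rev.

≈ 13.7 revolutions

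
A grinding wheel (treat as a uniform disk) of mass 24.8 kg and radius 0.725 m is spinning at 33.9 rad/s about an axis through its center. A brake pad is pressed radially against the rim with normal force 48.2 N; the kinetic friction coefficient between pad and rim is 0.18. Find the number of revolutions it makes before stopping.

≈ 94.8 revolutions

I = ½MR² = (1/2)(24.8)(0.725)² = 6.518 kg·m².
Friction force f = μN = (0.18)(48.2) = 8.676 N at the rim; torque magnitude τ = fR = 6.290 N·m, opposing ω.
|α| = τ/I = 6.290/6.518 = 0.9651 rad/s² (deceleration).
ω² = ω₀² − 2|α|θ with ω = 0 ⇒ θ = ω₀²/(2|α|) = 595.4 rad = 94.76 rev.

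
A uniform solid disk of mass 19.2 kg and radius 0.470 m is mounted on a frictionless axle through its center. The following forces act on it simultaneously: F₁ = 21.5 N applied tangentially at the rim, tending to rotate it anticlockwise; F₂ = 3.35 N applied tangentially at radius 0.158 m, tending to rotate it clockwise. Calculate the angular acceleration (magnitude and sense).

α ≈ 4.52 rad/s², anticlockwise

I = ½MR² = (1/2)(19.2)(0.470)² = 2.121 kg·m².
Taking anticlockwise as positive: τ₁ = +(21.5)(0.470) = +10.10 N·m; τ₂ = −(3.35)(0.158) = −0.5293 N·m.
Net torque τ = 9.576 N·m.
α = τ/I = 9.576/2.121 = 4.515 rad/s².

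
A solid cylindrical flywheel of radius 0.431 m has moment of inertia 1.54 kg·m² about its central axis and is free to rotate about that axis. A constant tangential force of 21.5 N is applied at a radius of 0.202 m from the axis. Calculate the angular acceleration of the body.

α ≈ 2.82 rad/s²

τ = F·r = (21.5)(0.202) = 4.343 N·m.
Newton's second law for rotation, τ = Iα, gives α = τ/I = 4.343/1.540 = 2.820 rad/s².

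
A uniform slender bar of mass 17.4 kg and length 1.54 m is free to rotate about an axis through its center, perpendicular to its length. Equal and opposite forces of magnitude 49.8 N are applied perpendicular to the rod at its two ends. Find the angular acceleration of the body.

α ≈ 22.3 rad/s²

I = (1/12)ML² = (1/12)(17.4)(1.54)² = 3.439 kg·m².
The couple gives τ = F·(L/2) + F·(L/2) = F L = (49.8)(1.54) = 76.69 N·m.
Newton's second law for rotation, τ = Iα, gives α = τ/I = 76.69/3.439 = 22.30 rad/s².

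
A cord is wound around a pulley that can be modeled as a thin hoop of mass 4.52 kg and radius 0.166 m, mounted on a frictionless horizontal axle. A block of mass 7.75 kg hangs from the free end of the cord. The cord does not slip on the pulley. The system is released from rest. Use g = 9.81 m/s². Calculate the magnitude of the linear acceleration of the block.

I = MR² = (4.52)(0.166)² = 0.1246 kg·m².
Block: mg − T = ma. Pulley: TR = Iα. No-slip: a = αR, so T = (I/R²)a = 4.520·a.
Then mg = (m + 4.520)a, so a = (7.75)(9.81)/(7.75 + 4.520) = 6.196 m/s².

a ≈ 6.20 m/s²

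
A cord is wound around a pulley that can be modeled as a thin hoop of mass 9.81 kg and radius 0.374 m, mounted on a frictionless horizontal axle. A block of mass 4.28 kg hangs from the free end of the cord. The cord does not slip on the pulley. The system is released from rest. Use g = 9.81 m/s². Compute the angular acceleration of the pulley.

I = MR² = (9.81)(0.374)² = 1.372 kg·m².
Block: mg − T = ma. Pulley: TR = Iα. No-slip: a = αR, so T = (I/R²)a = 9.810·a.
Then mg = (m + 9.810)a, so a = (4.28)(9.81)/(4.28 + 9.810) = 2.980 m/s².
α = a/R = 2.980/0.374 = 7.968 rad/s².

α ≈ 7.97 rad/s²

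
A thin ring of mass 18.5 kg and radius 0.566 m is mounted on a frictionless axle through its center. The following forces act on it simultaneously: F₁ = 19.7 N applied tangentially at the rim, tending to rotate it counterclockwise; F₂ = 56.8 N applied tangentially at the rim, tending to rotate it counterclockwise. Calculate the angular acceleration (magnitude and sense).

I = MR² = (18.5)(0.566)² = 5.927 kg·m².
Taking counterclockwise as positive: τ₁ = +(19.7)(0.566) = +11.15 N·m; τ₂ = +(56.8)(0.566) = +32.15 N·m.
Net torque τ = 43.30 N·m.
α = τ/I = 43.30/5.927 = 7.306 rad/s².

α ≈ 7.31 rad/s², counterclockwise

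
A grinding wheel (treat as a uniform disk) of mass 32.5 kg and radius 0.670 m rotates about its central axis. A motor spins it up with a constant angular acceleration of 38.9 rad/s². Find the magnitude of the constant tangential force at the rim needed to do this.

F ≈ 424 N

I = ½MR² = (1/2)(32.5)(0.670)² = 7.295 kg·m².
The required torque is τ = Iα = (7.295)(38.90) = 283.8 N·m.
A tangential force at the rim gives τ = FR, so F = τ/R = 283.8/0.670 = 423.5 N.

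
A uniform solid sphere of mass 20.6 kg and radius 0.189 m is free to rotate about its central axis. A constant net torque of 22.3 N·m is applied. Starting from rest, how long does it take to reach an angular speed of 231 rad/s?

I = (2/5)MR² = (2/5)(20.6)(0.189)² = 0.2943 kg·m².
α = τ/I = 22.3/0.2943 = 75.76 rad/s².
ω = αt ⇒ t = ω/α = 231/75.76 = 3.049 s.

t ≈ 3.05 s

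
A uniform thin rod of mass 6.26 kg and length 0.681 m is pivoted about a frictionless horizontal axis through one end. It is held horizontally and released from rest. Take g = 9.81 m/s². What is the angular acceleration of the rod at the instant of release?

About the pivot, I = (1/3)ML² = (1/3)(6.26)(0.681)² = 0.9677 kg·m².
The weight acts at the center, a distance L/2 = 0.3405 m from the pivot; τ = Mg(L/2) = 20.91 N·m.
α = τ/I = 20.91/0.9677 = 21.61 rad/s².

α ≈ 21.6 rad/s²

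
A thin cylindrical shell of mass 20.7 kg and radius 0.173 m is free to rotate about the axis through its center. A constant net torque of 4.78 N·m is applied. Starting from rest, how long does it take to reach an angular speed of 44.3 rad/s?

t ≈ 5.74 s

I = MR² = (20.7)(0.173)² = 0.6195 kg·m².
α = τ/I = 4.78/0.6195 = 7.716 rad/s².
ω = αt ⇒ t = ω/α = 44.3/7.716 = 5.742 s.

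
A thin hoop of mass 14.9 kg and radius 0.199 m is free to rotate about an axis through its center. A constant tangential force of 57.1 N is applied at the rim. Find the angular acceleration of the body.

I = MR² = (14.9)(0.199)² = 0.5901 kg·m².
τ = F R = (57.1)(0.199) = 11.36 N·m.
Newton's second law for rotation, τ = Iα, gives α = τ/I = 11.36/0.5901 = 19.26 rad/s².

α ≈ 19.3 rad/s²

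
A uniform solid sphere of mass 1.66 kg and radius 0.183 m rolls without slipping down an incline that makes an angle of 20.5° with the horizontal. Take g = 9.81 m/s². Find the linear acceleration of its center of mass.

Translation along the incline: Mg sinθ − f = Ma.
Rotation about the center: fR = Iα with I = (2/5)MR². No-slip gives a = αR, so f = (I/R²)a = (2/5)M a.
Substituting: Mg sinθ = (1 + 0.4000)Ma, so a = g sinθ/(1 + 0.4000) = (9.81) sin 20.5° / 1.400 = 2.454 m/s².

a ≈ 2.45 m/s²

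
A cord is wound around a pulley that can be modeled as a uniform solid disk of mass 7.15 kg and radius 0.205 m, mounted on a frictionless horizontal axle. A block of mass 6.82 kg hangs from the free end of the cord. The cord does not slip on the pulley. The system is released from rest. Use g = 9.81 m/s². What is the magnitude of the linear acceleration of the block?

I = ½MR² = (1/2)(7.15)(0.205)² = 0.1502 kg·m².
Block: mg − T = ma. Pulley: TR = Iα. No-slip: a = αR, so T = (I/R²)a = 3.575·a.
Then mg = (m + 3.575)a, so a = (6.82)(9.81)/(6.82 + 3.575) = 6.436 m/s².

a ≈ 6.44 m/s²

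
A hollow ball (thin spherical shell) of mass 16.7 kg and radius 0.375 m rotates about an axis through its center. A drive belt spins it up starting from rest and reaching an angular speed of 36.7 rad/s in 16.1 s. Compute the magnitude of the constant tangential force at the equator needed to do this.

F ≈ 9.52 N

I = (2/3)MR² = (2/3)(16.7)(0.375)² = 1.566 kg·m².
α = Δω/Δt = (36.7 − 0)/16.1 = 2.280 rad/s².
The required torque is τ = Iα = (1.566)(2.280) = 3.569 N·m.
A tangential force at the equator gives τ = FR, so F = τ/R = 3.569/0.375 = 9.517 N.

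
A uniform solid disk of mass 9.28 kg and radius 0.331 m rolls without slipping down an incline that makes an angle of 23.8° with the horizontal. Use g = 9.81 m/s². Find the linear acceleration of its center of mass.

Translation along the incline: Mg sinθ − f = Ma.
Rotation about the center: fR = Iα with I = ½MR². No-slip gives a = αR, so f = (I/R²)a = (1/2)M a.
Substituting: Mg sinθ = (1 + 0.5000)Ma, so a = g sinθ/(1 + 0.5000) = (9.81) sin 23.8° / 1.500 = 2.639 m/s².

a ≈ 2.64 m/s²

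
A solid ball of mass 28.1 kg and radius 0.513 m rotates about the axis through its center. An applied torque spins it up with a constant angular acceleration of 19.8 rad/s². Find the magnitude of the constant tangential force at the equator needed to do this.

F ≈ 114 N

I = (2/5)MR² = (2/5)(28.1)(0.513)² = 2.958 kg·m².
The required torque is τ = Iα = (2.958)(19.80) = 58.57 N·m.
A tangential force at the equator gives τ = FR, so F = τ/R = 58.57/0.513 = 114.2 N.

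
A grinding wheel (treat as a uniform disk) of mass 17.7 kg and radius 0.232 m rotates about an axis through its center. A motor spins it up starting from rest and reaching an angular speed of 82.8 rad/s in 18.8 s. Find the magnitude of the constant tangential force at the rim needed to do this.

F ≈ 9.04 N

I = ½MR² = (1/2)(17.7)(0.232)² = 0.4763 kg·m².
α = Δω/Δt = (82.8 − 0)/18.8 = 4.404 rad/s².
The required torque is τ = Iα = (0.4763)(4.404) = 2.098 N·m.
A tangential force at the rim gives τ = FR, so F = τ/R = 2.098/0.232 = 9.043 N.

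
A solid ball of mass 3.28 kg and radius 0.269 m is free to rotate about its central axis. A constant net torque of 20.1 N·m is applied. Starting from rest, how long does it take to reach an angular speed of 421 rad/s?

I = (2/5)MR² = (2/5)(3.28)(0.269)² = 0.09494 kg·m².
α = τ/I = 20.1/0.09494 = 211.7 rad/s².
ω = αt ⇒ t = ω/α = 421/211.7 = 1.988 s.

t ≈ 1.99 s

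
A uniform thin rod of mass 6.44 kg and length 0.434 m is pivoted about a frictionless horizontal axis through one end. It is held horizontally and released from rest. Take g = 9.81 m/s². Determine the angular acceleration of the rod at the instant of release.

About the pivot, I = (1/3)ML² = (1/3)(6.44)(0.434)² = 0.4043 kg·m².
The weight acts at the center, a distance L/2 = 0.2170 m from the pivot; τ = Mg(L/2) = 13.71 N·m.
α = τ/I = 13.71/0.4043 = 33.91 rad/s².
(Equivalently α = (3g/(2L)) = 33.91 rad/s².)

α ≈ 33.9 rad/s²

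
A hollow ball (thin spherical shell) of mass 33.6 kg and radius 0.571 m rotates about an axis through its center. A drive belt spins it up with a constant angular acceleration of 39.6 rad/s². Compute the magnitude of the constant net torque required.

τ ≈ 289 N·m

I = (2/3)MR² = (2/3)(33.6)(0.571)² = 7.303 kg·m².
τ = Iα = (7.303)(39.60) = 289.2 N·m.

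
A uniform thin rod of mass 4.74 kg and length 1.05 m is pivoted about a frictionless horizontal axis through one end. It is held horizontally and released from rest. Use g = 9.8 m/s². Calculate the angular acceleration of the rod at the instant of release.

α ≈ 14.0 rad/s²

About the pivot, I = (1/3)ML² = (1/3)(4.74)(1.05)² = 1.742 kg·m².
The weight acts at the center, a distance L/2 = 0.5250 m from the pivot; τ = Mg(L/2) = 24.39 N·m.
α = τ/I = 24.39/1.742 = 14.00 rad/s².
(Equivalently α = (3g/(2L)) = 14.00 rad/s².)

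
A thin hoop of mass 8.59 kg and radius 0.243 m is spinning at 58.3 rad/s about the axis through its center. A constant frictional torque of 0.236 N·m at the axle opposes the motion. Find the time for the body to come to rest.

I = MR² = (8.59)(0.243)² = 0.5072 kg·m².
The net torque has magnitude 0.236 N·m, opposing ω.
|α| = τ/I = 0.2360/0.5072 = 0.4653 rad/s² (deceleration).
0 = ω₀ − |α|t ⇒ t = ω₀/|α| = 58.3/0.4653 = 125.3 s.

t ≈ 125 s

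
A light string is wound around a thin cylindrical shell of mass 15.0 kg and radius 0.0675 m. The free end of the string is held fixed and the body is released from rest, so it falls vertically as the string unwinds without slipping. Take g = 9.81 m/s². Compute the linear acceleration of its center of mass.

Translation: Mg − T = Ma. Rotation about the center: TR = Iα with I = MR².
With a = αR: T = (I/R²)a = M a, so Mg = (1 + 1.000)Ma.
a = g/(1 + 1.000) = 9.81/2.000 = 4.905 m/s².

a ≈ 4.91 m/s²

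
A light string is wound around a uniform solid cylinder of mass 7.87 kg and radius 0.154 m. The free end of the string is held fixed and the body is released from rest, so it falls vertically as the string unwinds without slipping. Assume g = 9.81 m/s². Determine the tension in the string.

Translation: Mg − T = Ma. Rotation about the center: TR = Iα with I = ½MR².
With a = αR: T = (I/R²)a = (1/2)M a, so Mg = (1 + 0.5000)Ma.
a = g/(1 + 0.5000) = 9.81/1.500 = 6.540 m/s².
T = 0.5000·M·a = (0.5000)(7.87)(6.540) = 25.73 N.

T ≈ 25.7 N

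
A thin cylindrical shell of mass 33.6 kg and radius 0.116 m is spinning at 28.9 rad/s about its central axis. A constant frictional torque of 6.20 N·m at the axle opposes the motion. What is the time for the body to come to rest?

t ≈ 2.11 s

I = MR² = (33.6)(0.116)² = 0.4521 kg·m².
The net torque has magnitude 6.20 N·m, opposing ω.
|α| = τ/I = 6.200/0.4521 = 13.71 rad/s² (deceleration).
0 = ω₀ − |α|t ⇒ t = ω₀/|α| = 28.9/13.71 = 2.107 s.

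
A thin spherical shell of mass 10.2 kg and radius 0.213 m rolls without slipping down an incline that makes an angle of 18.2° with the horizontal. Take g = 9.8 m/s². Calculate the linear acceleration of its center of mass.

a ≈ 1.84 m/s²

Translation along the incline: Mg sinθ − f = Ma.
Rotation about the center: fR = Iα with I = (2/3)MR². No-slip gives a = αR, so f = (I/R²)a = (2/3)M a.
Substituting: Mg sinθ = (1 + 0.6667)Ma, so a = g sinθ/(1 + 0.6667) = (9.8) sin 18.2° / 1.667 = 1.837 m/s².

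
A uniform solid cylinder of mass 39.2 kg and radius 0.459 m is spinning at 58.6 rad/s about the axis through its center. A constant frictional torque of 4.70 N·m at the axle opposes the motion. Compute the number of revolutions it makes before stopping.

≈ 240 revolutions

I = ½MR² = (1/2)(39.2)(0.459)² = 4.129 kg·m².
The net torque has magnitude 4.70 N·m, opposing ω.
|α| = τ/I = 4.700/4.129 = 1.138 rad/s² (deceleration).
ω² = ω₀² − 2|α|θ with ω = 0 ⇒ θ = ω₀²/(2|α|) = 1509 rad = 240.1 rev.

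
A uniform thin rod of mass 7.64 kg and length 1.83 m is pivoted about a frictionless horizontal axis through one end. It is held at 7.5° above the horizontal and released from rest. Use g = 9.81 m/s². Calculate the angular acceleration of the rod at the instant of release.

About the pivot, I = (1/3)ML² = (1/3)(7.64)(1.83)² = 8.529 kg·m².
The weight acts at the center, a distance L/2 = 0.9150 m from the pivot; τ = Mg(L/2) cos 7.5° = 67.99 N·m.
α = τ/I = 67.99/8.529 = 7.972 rad/s².
(Equivalently α = (3g/(2L)) cos 7.5° = 7.972 rad/s².)

α ≈ 7.97 rad/s²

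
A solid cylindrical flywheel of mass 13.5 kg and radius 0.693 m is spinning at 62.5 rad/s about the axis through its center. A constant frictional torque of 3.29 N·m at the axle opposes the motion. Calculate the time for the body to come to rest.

I = ½MR² = (1/2)(13.5)(0.693)² = 3.242 kg·m².
The net torque has magnitude 3.29 N·m, opposing ω.
|α| = τ/I = 3.290/3.242 = 1.015 rad/s² (deceleration).
0 = ω₀ − |α|t ⇒ t = ω₀/|α| = 62.5/1.015 = 61.58 s.

t ≈ 61.6 s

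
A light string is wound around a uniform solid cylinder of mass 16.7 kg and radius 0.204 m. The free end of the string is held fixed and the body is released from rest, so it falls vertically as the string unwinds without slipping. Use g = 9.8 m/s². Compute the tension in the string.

T ≈ 54.6 N

Translation: Mg − T = Ma. Rotation about the center: TR = Iα with I = ½MR².
With a = αR: T = (I/R²)a = (1/2)M a, so Mg = (1 + 0.5000)Ma.
a = g/(1 + 0.5000) = 9.8/1.500 = 6.533 m/s².
T = 0.5000·M·a = (0.5000)(16.7)(6.533) = 54.55 N.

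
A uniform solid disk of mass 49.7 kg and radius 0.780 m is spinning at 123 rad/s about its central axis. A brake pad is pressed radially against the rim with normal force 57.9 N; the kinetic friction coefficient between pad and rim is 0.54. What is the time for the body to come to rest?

t ≈ 76.3 s

I = ½MR² = (1/2)(49.7)(0.780)² = 15.12 kg·m².
Friction force f = μN = (0.54)(57.9) = 31.27 N at the rim; torque magnitude τ = fR = 24.39 N·m, opposing ω.
|α| = τ/I = 24.39/15.12 = 1.613 rad/s² (deceleration).
0 = ω₀ − |α|t ⇒ t = ω₀/|α| = 123/1.613 = 76.25 s.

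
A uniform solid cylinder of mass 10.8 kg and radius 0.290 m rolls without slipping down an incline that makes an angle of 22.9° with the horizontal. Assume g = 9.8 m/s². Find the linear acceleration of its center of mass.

a ≈ 2.54 m/s²

Translation along the incline: Mg sinθ − f = Ma.
Rotation about the center: fR = Iα with I = ½MR². No-slip gives a = αR, so f = (I/R²)a = (1/2)M a.
Substituting: Mg sinθ = (1 + 0.5000)Ma, so a = g sinθ/(1 + 0.5000) = (9.8) sin 22.9° / 1.500 = 2.542 m/s².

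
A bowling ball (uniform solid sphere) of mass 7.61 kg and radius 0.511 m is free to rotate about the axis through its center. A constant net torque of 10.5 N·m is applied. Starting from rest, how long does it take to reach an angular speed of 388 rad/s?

t ≈ 29.4 s

I = (2/5)MR² = (2/5)(7.61)(0.511)² = 0.7949 kg·m².
α = τ/I = 10.5/0.7949 = 13.21 rad/s².
ω = αt ⇒ t = ω/α = 388/13.21 = 29.37 s.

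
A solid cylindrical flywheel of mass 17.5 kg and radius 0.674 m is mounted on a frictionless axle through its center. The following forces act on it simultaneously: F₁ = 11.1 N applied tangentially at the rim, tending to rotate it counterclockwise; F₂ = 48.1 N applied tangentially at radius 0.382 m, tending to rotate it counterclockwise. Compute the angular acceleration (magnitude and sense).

I = ½MR² = (1/2)(17.5)(0.674)² = 3.975 kg·m².
Taking counterclockwise as positive: τ₁ = +(11.1)(0.674) = +7.481 N·m; τ₂ = +(48.1)(0.382) = +18.37 N·m.
Net torque τ = 25.86 N·m.
α = τ/I = 25.86/3.975 = 6.505 rad/s².

α ≈ 6.50 rad/s², counterclockwise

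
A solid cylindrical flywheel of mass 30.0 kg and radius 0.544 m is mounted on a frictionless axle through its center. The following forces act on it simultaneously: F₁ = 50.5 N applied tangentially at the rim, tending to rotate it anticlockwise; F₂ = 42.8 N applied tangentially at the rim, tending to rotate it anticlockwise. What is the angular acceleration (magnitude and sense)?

I = ½MR² = (1/2)(30.0)(0.544)² = 4.439 kg·m².
Taking anticlockwise as positive: τ₁ = +(50.5)(0.544) = +27.47 N·m; τ₂ = +(42.8)(0.544) = +23.28 N·m.
Net torque τ = 50.76 N·m.
α = τ/I = 50.76/4.439 = 11.43 rad/s².

α ≈ 11.4 rad/s², anticlockwise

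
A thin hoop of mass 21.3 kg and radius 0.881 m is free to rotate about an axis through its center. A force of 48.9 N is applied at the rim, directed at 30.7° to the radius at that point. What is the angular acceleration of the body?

α ≈ 1.33 rad/s²

I = MR² = (21.3)(0.881)² = 16.53 kg·m².
Only the tangential component produces torque: τ = F R sinθ = (48.9)(0.881) sin 30.7° = 21.99 N·m.
Newton's second law for rotation, τ = Iα, gives α = τ/I = 21.99/16.53 = 1.330 rad/s².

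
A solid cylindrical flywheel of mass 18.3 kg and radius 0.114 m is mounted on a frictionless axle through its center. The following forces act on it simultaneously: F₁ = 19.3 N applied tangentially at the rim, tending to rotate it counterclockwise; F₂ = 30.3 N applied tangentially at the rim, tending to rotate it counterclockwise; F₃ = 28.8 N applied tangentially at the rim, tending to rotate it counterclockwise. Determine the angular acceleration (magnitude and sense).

α ≈ 75.2 rad/s², counterclockwise

I = ½MR² = (1/2)(18.3)(0.114)² = 0.1189 kg·m².
Taking counterclockwise as positive: τ₁ = +(19.3)(0.114) = +2.200 N·m; τ₂ = +(30.3)(0.114) = +3.454 N·m; τ₃ = +(28.8)(0.114) = +3.283 N·m.
Net torque τ = 8.938 N·m.
α = τ/I = 8.938/0.1189 = 75.16 rad/s².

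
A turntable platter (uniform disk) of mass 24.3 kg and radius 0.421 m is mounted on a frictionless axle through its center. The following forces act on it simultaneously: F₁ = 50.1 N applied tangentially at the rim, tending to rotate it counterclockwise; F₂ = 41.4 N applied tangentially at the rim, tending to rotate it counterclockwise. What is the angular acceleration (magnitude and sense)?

I = ½MR² = (1/2)(24.3)(0.421)² = 2.153 kg·m².
Taking counterclockwise as positive: τ₁ = +(50.1)(0.421) = +21.09 N·m; τ₂ = +(41.4)(0.421) = +17.43 N·m.
Net torque τ = 38.52 N·m.
α = τ/I = 38.52/2.153 = 17.89 rad/s².

α ≈ 17.9 rad/s², counterclockwise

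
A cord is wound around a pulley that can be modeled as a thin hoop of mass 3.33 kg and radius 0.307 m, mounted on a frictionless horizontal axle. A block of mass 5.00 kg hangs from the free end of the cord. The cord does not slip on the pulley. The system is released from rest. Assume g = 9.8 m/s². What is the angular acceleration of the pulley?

I = MR² = (3.33)(0.307)² = 0.3138 kg·m².
Block: mg − T = ma. Pulley: TR = Iα. No-slip: a = αR, so T = (I/R²)a = 3.330·a.
Then mg = (m + 3.330)a, so a = (5.00)(9.8)/(5.00 + 3.330) = 5.882 m/s².
α = a/R = 5.882/0.307 = 19.16 rad/s².

α ≈ 19.2 rad/s²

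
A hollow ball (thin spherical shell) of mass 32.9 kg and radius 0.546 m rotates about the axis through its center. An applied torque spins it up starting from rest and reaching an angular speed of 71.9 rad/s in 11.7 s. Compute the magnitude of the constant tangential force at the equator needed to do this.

F ≈ 73.6 N

I = (2/3)MR² = (2/3)(32.9)(0.546)² = 6.539 kg·m².
α = Δω/Δt = (71.9 − 0)/11.7 = 6.145 rad/s².
The required torque is τ = Iα = (6.539)(6.145) = 40.18 N·m.
A tangential force at the equator gives τ = FR, so F = τ/R = 40.18/0.546 = 73.59 N.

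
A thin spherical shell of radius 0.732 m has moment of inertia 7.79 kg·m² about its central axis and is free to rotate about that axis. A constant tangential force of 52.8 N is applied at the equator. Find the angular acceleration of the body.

τ = F R = (52.8)(0.732) = 38.65 N·m.
Newton's second law for rotation, τ = Iα, gives α = τ/I = 38.65/7.790 = 4.961 rad/s².

α ≈ 4.96 rad/s²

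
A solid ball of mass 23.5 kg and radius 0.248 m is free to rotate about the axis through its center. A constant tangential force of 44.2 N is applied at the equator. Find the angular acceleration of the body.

α ≈ 19.0 rad/s²

I = (2/5)MR² = (2/5)(23.5)(0.248)² = 0.5781 kg·m².
τ = F R = (44.2)(0.248) = 10.96 N·m.
Newton's second law for rotation, τ = Iα, gives α = τ/I = 10.96/0.5781 = 18.96 rad/s².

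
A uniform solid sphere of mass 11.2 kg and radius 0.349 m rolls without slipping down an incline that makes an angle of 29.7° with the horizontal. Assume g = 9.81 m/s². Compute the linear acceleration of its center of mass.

Translation along the incline: Mg sinθ − f = Ma.
Rotation about the center: fR = Iα with I = (2/5)MR². No-slip gives a = αR, so f = (I/R²)a = (2/5)M a.
Substituting: Mg sinθ = (1 + 0.4000)Ma, so a = g sinθ/(1 + 0.4000) = (9.81) sin 29.7° / 1.400 = 3.472 m/s².

a ≈ 3.47 m/s²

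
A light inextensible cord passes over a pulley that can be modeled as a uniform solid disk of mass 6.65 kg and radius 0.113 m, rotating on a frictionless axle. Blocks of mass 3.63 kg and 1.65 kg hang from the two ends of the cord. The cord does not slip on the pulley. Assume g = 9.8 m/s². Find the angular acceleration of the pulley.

I = ½MR² = (1/2)(6.65)(0.113)² = 0.04246 kg·m².
Heavier block: m₁g − T₁ = m₁a. Lighter block: T₂ − m₂g = m₂a.
Pulley: (T₁ − T₂)R = Iα = I(a/R), so T₁ − T₂ = (I/R²)a = (1/2)M_p a = 3.325·a.
Adding the three: (m₁ − m₂)g = (m₁ + m₂ + 3.325)a, so a = (3.63 − 1.65)(9.8)/(3.63 + 1.65 + 3.325) = 2.255 m/s².
α = a/R = 2.255/0.113 = 19.96 rad/s².

α ≈ 20.0 rad/s²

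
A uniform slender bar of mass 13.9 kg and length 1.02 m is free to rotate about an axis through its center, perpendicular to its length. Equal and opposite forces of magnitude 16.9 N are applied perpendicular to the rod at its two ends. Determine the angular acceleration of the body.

α ≈ 14.3 rad/s²

I = (1/12)ML² = (1/12)(13.9)(1.02)² = 1.205 kg·m².
The couple gives τ = F·(L/2) + F·(L/2) = F L = (16.9)(1.02) = 17.24 N·m.
Newton's second law for rotation, τ = Iα, gives α = τ/I = 17.24/1.205 = 14.30 rad/s².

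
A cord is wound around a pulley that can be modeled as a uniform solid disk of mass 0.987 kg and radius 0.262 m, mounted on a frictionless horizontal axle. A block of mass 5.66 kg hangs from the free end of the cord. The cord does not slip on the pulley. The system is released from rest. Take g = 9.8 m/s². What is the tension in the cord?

T ≈ 4.45 N

I = ½MR² = (1/2)(0.987)(0.262)² = 0.03388 kg·m².
Block: mg − T = ma. Pulley: TR = Iα. No-slip: a = αR, so T = (I/R²)a = 0.4935·a.
Then mg = (m + 0.4935)a, so a = (5.66)(9.8)/(5.66 + 0.4935) = 9.014 m/s².
T = 0.4935·a = 4.448 N.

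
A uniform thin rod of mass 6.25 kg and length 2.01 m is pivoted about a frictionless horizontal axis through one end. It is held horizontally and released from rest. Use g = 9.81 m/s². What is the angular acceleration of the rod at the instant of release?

α ≈ 7.32 rad/s²

About the pivot, I = (1/3)ML² = (1/3)(6.25)(2.01)² = 8.417 kg·m².
The weight acts at the center, a distance L/2 = 1.005 m from the pivot; τ = Mg(L/2) = 61.62 N·m.
α = τ/I = 61.62/8.417 = 7.321 rad/s².
(Equivalently α = (3g/(2L)) = 7.321 rad/s².)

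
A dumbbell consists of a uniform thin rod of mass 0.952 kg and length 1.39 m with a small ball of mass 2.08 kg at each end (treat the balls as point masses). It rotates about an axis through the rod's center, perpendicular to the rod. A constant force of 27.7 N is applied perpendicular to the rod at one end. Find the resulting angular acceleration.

I_rod = (1/12)ML² = (1/12)(0.952)(1.39)² = 0.1533 kg·m².
I_balls = 2·m·(L/2)² = 2(2.08)(0.6950)² = 2.009 kg·m².
Total I = 2.163 kg·m².
τ = F·(L/2) = (27.7)(0.695) = 19.25 N·m.
α = τ/I = 19.25/2.163 = 8.902 rad/s².

α ≈ 8.90 rad/s²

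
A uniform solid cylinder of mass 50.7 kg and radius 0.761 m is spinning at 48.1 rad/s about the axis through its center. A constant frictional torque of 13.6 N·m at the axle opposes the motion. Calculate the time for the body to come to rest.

I = ½MR² = (1/2)(50.7)(0.761)² = 14.68 kg·m².
The net torque has magnitude 13.6 N·m, opposing ω.
|α| = τ/I = 13.60/14.68 = 0.9264 rad/s² (deceleration).
0 = ω₀ − |α|t ⇒ t = ω₀/|α| = 48.1/0.9264 = 51.92 s.

t ≈ 51.9 s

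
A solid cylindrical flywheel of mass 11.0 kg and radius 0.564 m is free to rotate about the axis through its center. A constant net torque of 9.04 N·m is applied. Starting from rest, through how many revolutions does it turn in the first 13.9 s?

I = ½MR² = (1/2)(11.0)(0.564)² = 1.750 kg·m².
α = τ/I = 9.04/1.750 = 5.167 rad/s².
θ = ½αt² = ½(5.167)(13.9)² = 499.2 rad.
Revolutions = θ/(2π) = 79.45.

≈ 79.4 revolutions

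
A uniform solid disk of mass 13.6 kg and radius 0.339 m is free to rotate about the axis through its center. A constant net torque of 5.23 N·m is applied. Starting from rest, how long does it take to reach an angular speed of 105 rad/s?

I = ½MR² = (1/2)(13.6)(0.339)² = 0.7815 kg·m².
α = τ/I = 5.23/0.7815 = 6.693 rad/s².
ω = αt ⇒ t = ω/α = 105/6.693 = 15.69 s.

t ≈ 15.7 s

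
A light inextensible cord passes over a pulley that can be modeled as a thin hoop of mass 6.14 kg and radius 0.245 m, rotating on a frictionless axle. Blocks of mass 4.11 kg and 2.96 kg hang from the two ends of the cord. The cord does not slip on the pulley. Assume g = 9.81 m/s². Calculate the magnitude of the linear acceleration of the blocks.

I = MR² = (6.14)(0.245)² = 0.3686 kg·m².
Heavier block: m₁g − T₁ = m₁a. Lighter block: T₂ − m₂g = m₂a.
Pulley: (T₁ − T₂)R = Iα = I(a/R), so T₁ − T₂ = (I/R²)a = 1·M_p a = 6.140·a.
Adding the three: (m₁ − m₂)g = (m₁ + m₂ + 6.140)a, so a = (4.11 − 2.96)(9.81)/(4.11 + 2.96 + 6.140) = 0.8540 m/s².

a ≈ 0.854 m/s²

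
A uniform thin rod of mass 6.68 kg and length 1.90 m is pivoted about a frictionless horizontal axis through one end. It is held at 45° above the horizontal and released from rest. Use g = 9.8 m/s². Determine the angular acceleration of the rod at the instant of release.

About the pivot, I = (1/3)ML² = (1/3)(6.68)(1.90)² = 8.038 kg·m².
The weight acts at the center, a distance L/2 = 0.9500 m from the pivot; τ = Mg(L/2) cos 45° = 43.98 N·m.
α = τ/I = 43.98/8.038 = 5.471 rad/s².

α ≈ 5.47 rad/s²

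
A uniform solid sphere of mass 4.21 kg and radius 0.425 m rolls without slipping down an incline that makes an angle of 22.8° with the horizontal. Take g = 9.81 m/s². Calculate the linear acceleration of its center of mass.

Translation along the incline: Mg sinθ − f = Ma.
Rotation about the center: fR = Iα with I = (2/5)MR². No-slip gives a = αR, so f = (I/R²)a = (2/5)M a.
Substituting: Mg sinθ = (1 + 0.4000)Ma, so a = g sinθ/(1 + 0.4000) = (9.81) sin 22.8° / 1.400 = 2.715 m/s².

a ≈ 2.72 m/s²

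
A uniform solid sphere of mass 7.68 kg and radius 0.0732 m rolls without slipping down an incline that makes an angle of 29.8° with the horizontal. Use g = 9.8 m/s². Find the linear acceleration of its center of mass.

Translation along the incline: Mg sinθ − f = Ma.
Rotation about the center: fR = Iα with I = (2/5)MR². No-slip gives a = αR, so f = (I/R²)a = (2/5)M a.
Substituting: Mg sinθ = (1 + 0.4000)Ma, so a = g sinθ/(1 + 0.4000) = (9.8) sin 29.8° / 1.400 = 3.479 m/s².

a ≈ 3.48 m/s²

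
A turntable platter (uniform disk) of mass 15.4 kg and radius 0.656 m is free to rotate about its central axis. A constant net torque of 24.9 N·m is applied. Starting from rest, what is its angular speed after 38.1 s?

I = ½MR² = (1/2)(15.4)(0.656)² = 3.314 kg·m².
α = τ/I = 24.9/3.314 = 7.515 rad/s².
ω = ω₀ + αt = 0 + (7.515)(38.1) = 286.3 rad/s.

ω ≈ 286 rad/s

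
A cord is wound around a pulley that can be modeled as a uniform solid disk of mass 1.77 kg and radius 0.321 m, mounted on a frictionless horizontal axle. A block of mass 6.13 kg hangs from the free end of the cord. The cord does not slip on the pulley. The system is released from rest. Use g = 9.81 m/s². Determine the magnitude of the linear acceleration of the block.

I = ½MR² = (1/2)(1.77)(0.321)² = 0.09119 kg·m².
Block: mg − T = ma. Pulley: TR = Iα. No-slip: a = αR, so T = (I/R²)a = 0.8850·a.
Then mg = (m + 0.8850)a, so a = (6.13)(9.81)/(6.13 + 0.8850) = 8.572 m/s².

a ≈ 8.57 m/s²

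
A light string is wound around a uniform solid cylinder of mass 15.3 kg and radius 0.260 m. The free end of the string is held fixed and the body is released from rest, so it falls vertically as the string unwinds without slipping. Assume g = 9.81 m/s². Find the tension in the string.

Translation: Mg − T = Ma. Rotation about the center: TR = Iα with I = ½MR².
With a = αR: T = (I/R²)a = (1/2)M a, so Mg = (1 + 0.5000)Ma.
a = g/(1 + 0.5000) = 9.81/1.500 = 6.540 m/s².
T = 0.5000·M·a = (0.5000)(15.3)(6.540) = 50.03 N.

T ≈ 50.0 N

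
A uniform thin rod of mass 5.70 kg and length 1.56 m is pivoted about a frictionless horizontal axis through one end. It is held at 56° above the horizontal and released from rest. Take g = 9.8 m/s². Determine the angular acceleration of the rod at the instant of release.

α ≈ 5.27 rad/s²

About the pivot, I = (1/3)ML² = (1/3)(5.70)(1.56)² = 4.624 kg·m².
The weight acts at the center, a distance L/2 = 0.7800 m from the pivot; τ = Mg(L/2) cos 56° = 24.36 N·m.
α = τ/I = 24.36/4.624 = 5.269 rad/s².
(Equivalently α = (3g/(2L)) cos 56° = 5.269 rad/s².)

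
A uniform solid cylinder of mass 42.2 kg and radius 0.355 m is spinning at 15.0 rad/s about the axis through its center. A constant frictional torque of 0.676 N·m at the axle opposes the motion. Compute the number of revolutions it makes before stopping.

≈ 70.4 revolutions

I = ½MR² = (1/2)(42.2)(0.355)² = 2.659 kg·m².
The net torque has magnitude 0.676 N·m, opposing ω.
|α| = τ/I = 0.6760/2.659 = 0.2542 rad/s² (deceleration).
ω² = ω₀² − 2|α|θ with ω = 0 ⇒ θ = ω₀²/(2|α|) = 442.5 rad = 70.43 rev.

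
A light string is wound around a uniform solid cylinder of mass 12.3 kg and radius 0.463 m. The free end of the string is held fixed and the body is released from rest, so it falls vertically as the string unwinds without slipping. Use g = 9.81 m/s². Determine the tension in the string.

T ≈ 40.2 N

Translation: Mg − T = Ma. Rotation about the center: TR = Iα with I = ½MR².
With a = αR: T = (I/R²)a = (1/2)M a, so Mg = (1 + 0.5000)Ma.
a = g/(1 + 0.5000) = 9.81/1.500 = 6.540 m/s².
T = 0.5000·M·a = (0.5000)(12.3)(6.540) = 40.22 N.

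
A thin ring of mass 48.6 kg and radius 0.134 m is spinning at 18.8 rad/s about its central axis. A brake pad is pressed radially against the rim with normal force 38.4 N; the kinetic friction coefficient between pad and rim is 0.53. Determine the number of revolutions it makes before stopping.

≈ 9.00 revolutions

I = MR² = (48.6)(0.134)² = 0.8727 kg·m².
Friction force f = μN = (0.53)(38.4) = 20.35 N at the rim; torque magnitude τ = fR = 2.727 N·m, opposing ω.
|α| = τ/I = 2.727/0.8727 = 3.125 rad/s² (deceleration).
ω² = ω₀² − 2|α|θ with ω = 0 ⇒ θ = ω₀²/(2|α|) = 56.55 rad = 9.000 rev.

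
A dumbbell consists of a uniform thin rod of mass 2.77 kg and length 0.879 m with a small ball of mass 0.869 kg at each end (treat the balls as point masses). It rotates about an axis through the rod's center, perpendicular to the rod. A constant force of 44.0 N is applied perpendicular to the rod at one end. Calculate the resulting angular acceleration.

I_rod = (1/12)ML² = (1/12)(2.77)(0.879)² = 0.1784 kg·m².
I_balls = 2·m·(L/2)² = 2(0.869)(0.4395)² = 0.3357 kg·m².
Total I = 0.5141 kg·m².
τ = F·(L/2) = (44.0)(0.440) = 19.34 N·m.
α = τ/I = 19.34/0.5141 = 37.62 rad/s².

α ≈ 37.6 rad/s²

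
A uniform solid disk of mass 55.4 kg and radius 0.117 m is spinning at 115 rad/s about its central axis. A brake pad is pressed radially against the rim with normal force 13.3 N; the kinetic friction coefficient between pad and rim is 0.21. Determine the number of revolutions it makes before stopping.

I = ½MR² = (1/2)(55.4)(0.117)² = 0.3792 kg·m².
Friction force f = μN = (0.21)(13.3) = 2.793 N at the rim; torque magnitude τ = fR = 0.3268 N·m, opposing ω.
|α| = τ/I = 0.3268/0.3792 = 0.8618 rad/s² (deceleration).
ω² = ω₀² − 2|α|θ with ω = 0 ⇒ θ = ω₀²/(2|α|) = 7673 rad = 1221 rev.

≈ 1220 revolutions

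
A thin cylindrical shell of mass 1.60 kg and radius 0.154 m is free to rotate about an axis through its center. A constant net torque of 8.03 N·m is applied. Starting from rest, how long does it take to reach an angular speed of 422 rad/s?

I = MR² = (1.60)(0.154)² = 0.03795 kg·m².
α = τ/I = 8.03/0.03795 = 211.6 rad/s².
ω = αt ⇒ t = ω/α = 422/211.6 = 1.994 s.

t ≈ 1.99 s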